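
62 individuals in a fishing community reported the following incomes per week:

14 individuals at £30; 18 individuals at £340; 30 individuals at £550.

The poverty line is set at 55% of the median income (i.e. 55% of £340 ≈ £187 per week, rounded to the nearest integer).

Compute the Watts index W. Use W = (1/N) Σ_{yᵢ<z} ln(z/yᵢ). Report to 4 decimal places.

0.4132

Below the line: 14×£30 (q = 14 of N = 62).
ln(z/y) terms: ln(187/30) = 1.8299 (×14).
W = 25.618757 / 62 = 0.4132.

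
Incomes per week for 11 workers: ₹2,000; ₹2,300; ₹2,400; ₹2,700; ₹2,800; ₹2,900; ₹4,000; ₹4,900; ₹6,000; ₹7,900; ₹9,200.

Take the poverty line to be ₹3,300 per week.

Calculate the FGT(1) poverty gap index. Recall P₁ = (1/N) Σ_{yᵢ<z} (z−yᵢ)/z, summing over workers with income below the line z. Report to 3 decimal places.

Below z: ₹2,000, ₹2,300, ₹2,400, ₹2,700, ₹2,800, ₹2,900 (q = 6 of N = 11).
Shortfall ratios: (3300−2000)/3300 = 0.3939; (3300−2300)/3300 = 0.3030; (3300−2400)/3300 = 0.2727; (3300−2700)/3300 = 0.1818; (3300−2800)/3300 = 0.1515; (3300−2900)/3300 = 0.1212.
Sum of shortfalls = 1.424242; P₁ averages over all N: 1.424242 / 11 = 0.129.

0.129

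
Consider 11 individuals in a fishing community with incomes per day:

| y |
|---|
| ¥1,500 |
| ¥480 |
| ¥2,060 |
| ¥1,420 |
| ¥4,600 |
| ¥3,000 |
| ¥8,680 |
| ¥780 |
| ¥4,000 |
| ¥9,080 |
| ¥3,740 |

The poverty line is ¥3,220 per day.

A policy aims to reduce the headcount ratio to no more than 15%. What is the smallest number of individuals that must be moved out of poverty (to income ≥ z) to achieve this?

5

Currently q = 6 of N = 11 are below the line (H = 0.545).
A headcount ratio of at most 15% allows at most ⌊0.15 × 11⌋ = 1 poor individuals.
So at least 6 − 1 = 5 must be lifted.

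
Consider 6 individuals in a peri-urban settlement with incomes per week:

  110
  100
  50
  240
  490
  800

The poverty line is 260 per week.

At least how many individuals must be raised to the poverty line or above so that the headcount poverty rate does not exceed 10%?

4

4 of the 6 individuals are poor, so H = 4/6 = 0.667.
A headcount ratio of at most 10% allows at most ⌊0.10 × 6⌋ = 0 poor individuals.
So at least 4 − 0 = 4 must be lifted.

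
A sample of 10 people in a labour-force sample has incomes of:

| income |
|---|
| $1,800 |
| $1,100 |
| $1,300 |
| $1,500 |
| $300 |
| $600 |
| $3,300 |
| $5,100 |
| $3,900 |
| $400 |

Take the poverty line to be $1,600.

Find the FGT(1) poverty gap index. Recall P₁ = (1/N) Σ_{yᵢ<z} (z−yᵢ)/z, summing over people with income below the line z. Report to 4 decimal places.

Below z: $300, $400, $600, $1,100, $1,300, $1,500 (q = 6 of N = 10).
Relative gaps: (1600−300)/1600 = 0.8125; (1600−400)/1600 = 0.7500; (1600−600)/1600 = 0.6250; (1600−1100)/1600 = 0.3125; (1600−1300)/1600 = 0.1875; (1600−1500)/1600 = 0.0625.
Σ = 2.750000. Dividing by the full population N = 10 gives P₁ = 0.2750.

0.2750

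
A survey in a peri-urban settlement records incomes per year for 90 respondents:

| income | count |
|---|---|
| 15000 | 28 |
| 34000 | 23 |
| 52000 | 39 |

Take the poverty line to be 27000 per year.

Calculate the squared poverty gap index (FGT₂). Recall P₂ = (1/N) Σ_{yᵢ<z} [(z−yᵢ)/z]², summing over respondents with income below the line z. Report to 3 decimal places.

0.061

Below z: 28×15000 (q = 28 of N = 90).
Gap ratios (z−y)/z: (27000−15000)/27000 = 0.4444 (×28).
Squared: 0.1975 (×28).
Sum = 5.530864; P₂ = 5.530864 / 90 = 0.061.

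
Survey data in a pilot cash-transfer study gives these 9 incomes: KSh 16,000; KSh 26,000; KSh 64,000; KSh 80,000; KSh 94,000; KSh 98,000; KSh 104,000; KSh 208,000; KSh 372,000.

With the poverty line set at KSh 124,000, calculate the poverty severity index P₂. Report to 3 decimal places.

Poor units: KSh 16,000, KSh 26,000, KSh 64,000, KSh 80,000, KSh 94,000, KSh 98,000, KSh 104,000 (q = 7 of N = 9).
Shortfall ratios: (124000−16000)/124000 = 0.8710; (124000−26000)/124000 = 0.7903; (124000−64000)/124000 = 0.4839; (124000−80000)/124000 = 0.3548; (124000−94000)/124000 = 0.2419; (124000−98000)/124000 = 0.2097; (124000−104000)/124000 = 0.1613.
Squared: 0.7586; 0.6246; 0.2341; 0.1259; 0.0585; 0.0440; 0.0260.
Sum = 1.871748; P₂ = 1.871748 / 9 = 0.208.

0.208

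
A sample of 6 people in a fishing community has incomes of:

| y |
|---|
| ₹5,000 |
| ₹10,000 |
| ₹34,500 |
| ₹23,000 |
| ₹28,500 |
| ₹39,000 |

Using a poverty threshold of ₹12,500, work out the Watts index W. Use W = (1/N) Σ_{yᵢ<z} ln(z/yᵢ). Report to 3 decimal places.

0.190

Below z: ₹5,000, ₹10,000 (q = 2 of N = 6).
Log gaps: ln(12500/5000) = 0.9163; ln(12500/10000) = 0.2231.
W = 1.139434 / 6 = 0.190.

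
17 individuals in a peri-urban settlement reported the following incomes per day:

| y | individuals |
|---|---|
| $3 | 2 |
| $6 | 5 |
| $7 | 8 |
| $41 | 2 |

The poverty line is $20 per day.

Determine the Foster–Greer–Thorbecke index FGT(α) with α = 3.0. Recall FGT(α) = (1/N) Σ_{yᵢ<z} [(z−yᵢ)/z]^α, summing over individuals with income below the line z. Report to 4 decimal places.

0.3024

Poor units: 2×$3, 5×$6, 8×$7 (q = 15 of N = 17).
Gap ratios (z−y)/z: (20−3)/20 = 0.8500 (×2); (20−6)/20 = 0.7000 (×5); (20−7)/20 = 0.6500 (×8).
Raised to α = 3.0: 0.61412 (×2); 0.34300 (×5); 0.27463 (×8).
Sum = 5.140250; FGT(3.0) = 5.140250 / 17 = 0.3024.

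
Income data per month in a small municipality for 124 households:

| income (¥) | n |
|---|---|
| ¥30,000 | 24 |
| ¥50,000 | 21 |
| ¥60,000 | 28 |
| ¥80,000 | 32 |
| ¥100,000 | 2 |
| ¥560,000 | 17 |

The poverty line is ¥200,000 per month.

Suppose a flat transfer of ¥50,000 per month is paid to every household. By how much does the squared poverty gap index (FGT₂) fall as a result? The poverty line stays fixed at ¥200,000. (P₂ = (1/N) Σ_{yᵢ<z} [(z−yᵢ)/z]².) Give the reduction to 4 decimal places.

Before: below the line — 24×¥30,000, 21×¥50,000, 28×¥60,000, 32×¥80,000, 2×¥100,000; squared poverty gap index (FGT₂) = 0.442681.
After the ¥50,000 transfer: below the line — 24×¥80,000, 21×¥100,000, 28×¥110,000, 32×¥130,000, 2×¥150,000; squared poverty gap index (FGT₂) = 0.190363.
Reduction = 0.442681 − 0.190363 = 0.2523.

0.2523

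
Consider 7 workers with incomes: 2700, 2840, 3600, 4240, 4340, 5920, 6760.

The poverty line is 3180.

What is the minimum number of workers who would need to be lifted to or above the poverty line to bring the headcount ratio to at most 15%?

1

Currently q = 2 of N = 7 are below the line (H = 0.286).
A headcount ratio of at most 15% allows at most ⌊0.15 × 7⌋ = 1 poor workers.
So at least 2 − 1 = 1 must be lifted.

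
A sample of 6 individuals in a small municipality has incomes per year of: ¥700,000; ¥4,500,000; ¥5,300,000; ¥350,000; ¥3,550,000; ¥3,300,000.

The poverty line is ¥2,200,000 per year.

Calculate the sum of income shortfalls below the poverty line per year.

Incomes under z: ¥350,000, ¥700,000 (q = 2 of N = 6).
Individual gaps: 2200000−350000 = 1850000; 2200000−700000 = 1500000.
Aggregate gap = ¥3,350,000.

¥3,350,000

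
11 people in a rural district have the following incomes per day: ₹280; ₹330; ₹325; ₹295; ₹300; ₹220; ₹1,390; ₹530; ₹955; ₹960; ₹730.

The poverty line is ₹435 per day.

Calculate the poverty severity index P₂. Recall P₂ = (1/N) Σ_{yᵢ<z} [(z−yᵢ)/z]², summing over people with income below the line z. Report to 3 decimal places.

0.063

Poor units: ₹220, ₹280, ₹295, ₹300, ₹325, ₹330 (q = 6 of N = 11).
Relative gaps: (435−220)/435 = 0.4943; (435−280)/435 = 0.3563; (435−295)/435 = 0.3218; (435−300)/435 = 0.3103; (435−325)/435 = 0.2529; (435−330)/435 = 0.2414.
Squared: 0.2443; 0.1270; 0.1036; 0.0963; 0.0639; 0.0583.
Sum = 0.693354; P₂ = 0.693354 / 11 = 0.063.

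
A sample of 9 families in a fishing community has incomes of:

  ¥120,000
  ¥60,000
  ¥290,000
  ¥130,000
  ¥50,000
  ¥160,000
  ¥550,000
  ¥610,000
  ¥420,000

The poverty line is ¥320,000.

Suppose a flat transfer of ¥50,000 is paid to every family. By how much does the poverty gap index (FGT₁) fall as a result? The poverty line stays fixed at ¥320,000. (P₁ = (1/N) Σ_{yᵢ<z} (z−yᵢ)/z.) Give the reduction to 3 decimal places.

Before: below the line — ¥50,000, ¥60,000, ¥120,000, ¥130,000, ¥160,000, ¥290,000; poverty gap index (FGT₁) = 0.38542.
After the ¥50,000 transfer: below the line — ¥100,000, ¥110,000, ¥170,000, ¥180,000, ¥210,000; poverty gap index (FGT₁) = 0.28819.
Reduction = 0.38542 − 0.28819 = 0.097.

0.097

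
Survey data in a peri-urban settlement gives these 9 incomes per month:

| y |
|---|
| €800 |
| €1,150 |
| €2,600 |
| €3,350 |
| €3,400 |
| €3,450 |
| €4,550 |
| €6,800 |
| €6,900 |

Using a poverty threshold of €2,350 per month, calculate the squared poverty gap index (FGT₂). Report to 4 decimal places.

Poor units: €800, €1,150 (q = 2 of N = 9).
Gap ratios (z−y)/z: (2350−800)/2350 = 0.6596; (2350−1150)/2350 = 0.5106.
Squared: 0.4350; 0.2608.
Sum = 0.695790; P₂ = 0.695790 / 9 = 0.0773.

0.0773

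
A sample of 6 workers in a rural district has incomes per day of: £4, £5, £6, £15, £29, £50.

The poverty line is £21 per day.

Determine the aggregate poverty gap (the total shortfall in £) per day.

£54

Below z: £4, £5, £6, £15 (q = 4 of N = 6).
Individual gaps: 21−4 = 17; 21−5 = 16; 21−6 = 15; 21−15 = 6.
Aggregate gap = £54.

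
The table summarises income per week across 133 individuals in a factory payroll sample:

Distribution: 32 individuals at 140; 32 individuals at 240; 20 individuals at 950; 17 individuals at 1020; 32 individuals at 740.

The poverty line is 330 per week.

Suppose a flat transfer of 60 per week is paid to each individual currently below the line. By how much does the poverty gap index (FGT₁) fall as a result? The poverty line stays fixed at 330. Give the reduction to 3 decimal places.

0.087

Before: below the line — 32×140, 32×240; poverty gap index (FGT₁) = 0.20415.
After the 60 transfer: below the line — 32×200, 32×300; poverty gap index (FGT₁) = 0.11666.
Reduction = 0.20415 − 0.11666 = 0.087.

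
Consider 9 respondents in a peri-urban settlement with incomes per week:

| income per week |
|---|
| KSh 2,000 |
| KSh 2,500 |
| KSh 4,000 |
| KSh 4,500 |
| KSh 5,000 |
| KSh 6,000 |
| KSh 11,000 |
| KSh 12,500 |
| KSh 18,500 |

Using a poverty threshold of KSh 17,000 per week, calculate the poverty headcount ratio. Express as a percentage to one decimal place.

88.9%

8 of the 9 respondents have income below KSh 17,000.
H = 8/9 = 88.9%.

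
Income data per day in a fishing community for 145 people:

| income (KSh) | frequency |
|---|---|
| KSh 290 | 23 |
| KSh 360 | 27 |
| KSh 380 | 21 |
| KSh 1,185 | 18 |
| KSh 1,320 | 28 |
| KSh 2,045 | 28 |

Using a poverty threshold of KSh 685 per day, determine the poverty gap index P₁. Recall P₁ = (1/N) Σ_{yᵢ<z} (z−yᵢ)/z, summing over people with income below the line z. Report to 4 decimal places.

Poor units: 23×KSh 290, 27×KSh 360, 21×KSh 380 (q = 71 of N = 145).
Shortfall ratios: (685−290)/685 = 0.5766 (×23); (685−360)/685 = 0.4745 (×27); (685−380)/685 = 0.4453 (×21).
Σ = 35.423358. Dividing by the full population N = 145 gives P₁ = 0.2443.

0.2443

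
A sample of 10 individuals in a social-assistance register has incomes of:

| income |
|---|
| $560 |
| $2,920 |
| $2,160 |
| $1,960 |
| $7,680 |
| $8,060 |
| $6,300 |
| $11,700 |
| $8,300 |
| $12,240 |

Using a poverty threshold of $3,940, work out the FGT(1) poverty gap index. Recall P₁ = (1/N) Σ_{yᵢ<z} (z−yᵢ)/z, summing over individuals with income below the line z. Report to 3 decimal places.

0.207

Incomes under z: $560, $1,960, $2,160, $2,920 (q = 4 of N = 10).
Gap ratios (z−y)/z: (3940−560)/3940 = 0.8579; (3940−1960)/3940 = 0.5025; (3940−2160)/3940 = 0.4518; (3940−2920)/3940 = 0.2589.
Sum of shortfalls = 2.071066; P₁ averages over all N: 2.071066 / 10 = 0.207.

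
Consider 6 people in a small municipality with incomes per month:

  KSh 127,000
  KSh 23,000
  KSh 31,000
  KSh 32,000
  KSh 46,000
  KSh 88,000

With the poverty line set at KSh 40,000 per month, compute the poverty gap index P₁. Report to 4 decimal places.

Below z: KSh 23,000, KSh 31,000, KSh 32,000 (q = 3 of N = 6).
Shortfall ratios: (40000−23000)/40000 = 0.4250; (40000−31000)/40000 = 0.2250; (40000−32000)/40000 = 0.2000.
Σ = 0.850000. Dividing by the full population N = 6 gives P₁ = 0.1417.

0.1417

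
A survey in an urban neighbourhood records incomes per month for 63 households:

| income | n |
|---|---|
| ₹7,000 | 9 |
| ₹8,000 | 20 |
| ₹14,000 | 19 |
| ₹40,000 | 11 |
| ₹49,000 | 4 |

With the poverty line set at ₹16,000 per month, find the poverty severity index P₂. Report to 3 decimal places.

Incomes under z: 9×₹7,000, 20×₹8,000, 19×₹14,000 (q = 48 of N = 63).
Normalized shortfalls: (16000−7000)/16000 = 0.5625 (×9); (16000−8000)/16000 = 0.5000 (×20); (16000−14000)/16000 = 0.1250 (×19).
Squared: 0.3164 (×9); 0.2500 (×20); 0.0156 (×19).
Sum = 8.144531; P₂ = 8.144531 / 63 = 0.129.

0.129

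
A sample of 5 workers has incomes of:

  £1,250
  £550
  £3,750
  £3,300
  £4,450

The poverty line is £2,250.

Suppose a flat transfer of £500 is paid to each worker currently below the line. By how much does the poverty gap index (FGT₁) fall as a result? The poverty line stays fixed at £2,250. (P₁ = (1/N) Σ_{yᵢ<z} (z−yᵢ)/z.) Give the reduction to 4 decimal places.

Before: below the line — £550, £1,250; poverty gap index (FGT₁) = 0.240000.
After the £500 transfer: below the line — £1,050, £1,750; poverty gap index (FGT₁) = 0.151111.
Reduction = 0.240000 − 0.151111 = 0.0889.

0.0889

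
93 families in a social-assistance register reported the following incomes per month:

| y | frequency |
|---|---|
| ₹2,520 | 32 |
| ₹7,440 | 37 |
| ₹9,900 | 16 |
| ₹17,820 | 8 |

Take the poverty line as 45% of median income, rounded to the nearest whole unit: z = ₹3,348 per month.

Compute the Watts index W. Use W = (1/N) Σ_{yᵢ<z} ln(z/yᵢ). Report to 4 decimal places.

0.0978

Below z: 32×₹2,520 (q = 32 of N = 93).
Log shortfalls: ln(3348/2520) = 0.2841 (×32).
W = 9.091336 / 93 = 0.0978.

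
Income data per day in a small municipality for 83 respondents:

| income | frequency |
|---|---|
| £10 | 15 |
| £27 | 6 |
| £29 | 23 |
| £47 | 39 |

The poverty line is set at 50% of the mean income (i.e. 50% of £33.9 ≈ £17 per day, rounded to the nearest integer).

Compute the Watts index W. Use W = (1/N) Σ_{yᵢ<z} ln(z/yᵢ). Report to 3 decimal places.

0.096

Poor units: 15×£10 (q = 15 of N = 83).
Log shortfalls: ln(17/10) = 0.5306 (×15).
W = 7.959424 / 83 = 0.096.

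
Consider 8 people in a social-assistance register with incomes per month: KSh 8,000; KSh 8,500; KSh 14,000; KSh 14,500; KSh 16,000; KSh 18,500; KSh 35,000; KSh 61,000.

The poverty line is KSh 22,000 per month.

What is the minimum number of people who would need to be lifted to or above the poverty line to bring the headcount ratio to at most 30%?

4

6 of the 8 people are poor, so H = 6/8 = 0.750.
A headcount ratio of at most 30% allows at most ⌊0.30 × 8⌋ = 2 poor people.
So at least 6 − 2 = 4 must be lifted.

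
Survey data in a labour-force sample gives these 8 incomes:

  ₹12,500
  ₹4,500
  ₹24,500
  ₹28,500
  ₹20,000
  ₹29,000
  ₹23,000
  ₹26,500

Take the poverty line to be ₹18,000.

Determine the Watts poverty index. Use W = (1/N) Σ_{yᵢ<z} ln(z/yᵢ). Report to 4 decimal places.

0.2189

Incomes under z: ₹4,500, ₹12,500 (q = 2 of N = 8).
Log gaps: ln(18000/4500) = 1.3863; ln(18000/12500) = 0.3646.
W = 1.750937 / 8 = 0.2189.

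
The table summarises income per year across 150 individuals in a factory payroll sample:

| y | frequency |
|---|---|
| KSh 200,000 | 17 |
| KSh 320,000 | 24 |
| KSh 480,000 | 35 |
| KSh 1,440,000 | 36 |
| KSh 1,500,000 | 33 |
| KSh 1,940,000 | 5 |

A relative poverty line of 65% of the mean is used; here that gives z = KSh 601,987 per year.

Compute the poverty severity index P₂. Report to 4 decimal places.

0.0952

Below the line: 17×KSh 200,000, 24×KSh 320,000, 35×KSh 480,000 (q = 76 of N = 150).
Gap ratios (z−y)/z: (601987−200000)/601987 = 0.6678 (×17); (601987−320000)/601987 = 0.4684 (×24); (601987−480000)/601987 = 0.2026 (×35).
Squared: 0.4459 (×17); 0.2194 (×24); 0.0411 (×35).
Sum = 14.283901; P₂ = 14.283901 / 150 = 0.0952.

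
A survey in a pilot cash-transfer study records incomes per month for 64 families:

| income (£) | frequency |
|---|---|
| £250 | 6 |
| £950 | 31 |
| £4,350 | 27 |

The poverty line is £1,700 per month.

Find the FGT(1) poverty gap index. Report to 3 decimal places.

Incomes under z: 6×£250, 31×£950 (q = 37 of N = 64).
Shortfall ratios: (1700−250)/1700 = 0.8529 (×6); (1700−950)/1700 = 0.4412 (×31).
Sum of shortfalls = 18.794118; P₁ averages over all N: 18.794118 / 64 = 0.294.

0.294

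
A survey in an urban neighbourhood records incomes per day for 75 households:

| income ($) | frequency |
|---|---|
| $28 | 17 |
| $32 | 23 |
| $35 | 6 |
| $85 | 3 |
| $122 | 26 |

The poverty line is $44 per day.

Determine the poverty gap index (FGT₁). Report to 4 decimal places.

Below the line: 17×$28, 23×$32, 6×$35 (q = 46 of N = 75).
Gap ratios (z−y)/z: (44−28)/44 = 0.3636 (×17); (44−32)/44 = 0.2727 (×23); (44−35)/44 = 0.2045 (×6).
Σ = 13.681818. Dividing by the full population N = 75 gives P₁ = 0.1824.

0.1824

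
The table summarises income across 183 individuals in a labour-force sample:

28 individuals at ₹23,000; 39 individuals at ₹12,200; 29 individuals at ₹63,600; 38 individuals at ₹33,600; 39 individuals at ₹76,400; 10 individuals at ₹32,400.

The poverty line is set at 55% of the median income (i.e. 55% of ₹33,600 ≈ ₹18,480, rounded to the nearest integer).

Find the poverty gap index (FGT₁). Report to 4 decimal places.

Incomes under z: 39×₹12,200 (q = 39 of N = 183).
Relative gaps: (18480−12200)/18480 = 0.3398 (×39).
Σ = 13.253247. Dividing by the full population N = 183 gives P₁ = 0.0724.

0.0724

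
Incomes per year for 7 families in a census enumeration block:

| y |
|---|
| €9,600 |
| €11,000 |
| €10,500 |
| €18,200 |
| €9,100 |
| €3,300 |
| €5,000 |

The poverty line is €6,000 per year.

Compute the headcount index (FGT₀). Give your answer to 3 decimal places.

0.286

2 of the 7 families have income below €6,000.
H = 2/7 = 0.286.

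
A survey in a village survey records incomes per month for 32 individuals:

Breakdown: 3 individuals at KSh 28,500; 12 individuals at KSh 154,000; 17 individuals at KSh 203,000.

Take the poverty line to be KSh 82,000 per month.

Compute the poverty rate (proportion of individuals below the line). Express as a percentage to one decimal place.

3 of the 32 individuals have income below KSh 82,000.
H = 3/32 = 9.4%.

9.4%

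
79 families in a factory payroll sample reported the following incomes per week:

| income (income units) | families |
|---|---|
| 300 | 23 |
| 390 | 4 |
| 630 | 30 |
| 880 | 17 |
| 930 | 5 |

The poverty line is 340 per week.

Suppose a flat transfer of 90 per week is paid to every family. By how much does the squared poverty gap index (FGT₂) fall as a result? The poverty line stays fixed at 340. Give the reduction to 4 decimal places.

Before: below the line — 23×300; squared poverty gap index (FGT₂) = 0.004030.
After the 90 transfer: below the line — none; squared poverty gap index (FGT₂) = 0.000000.
Reduction = 0.004030 − 0.000000 = 0.0040.

0.0040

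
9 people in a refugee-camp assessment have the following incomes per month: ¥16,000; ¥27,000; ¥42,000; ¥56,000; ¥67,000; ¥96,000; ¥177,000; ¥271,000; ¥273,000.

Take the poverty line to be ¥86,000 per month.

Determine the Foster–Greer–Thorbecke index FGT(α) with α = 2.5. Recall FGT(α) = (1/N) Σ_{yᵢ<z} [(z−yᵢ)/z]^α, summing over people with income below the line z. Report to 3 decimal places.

0.141

Below z: ¥16,000, ¥27,000, ¥42,000, ¥56,000, ¥67,000 (q = 5 of N = 9).
Normalized shortfalls: (86000−16000)/86000 = 0.8140; (86000−27000)/86000 = 0.6860; (86000−42000)/86000 = 0.5116; (86000−56000)/86000 = 0.3488; (86000−67000)/86000 = 0.2209.
Raised to α = 2.5: 0.59772; 0.38984; 0.18723; 0.07187; 0.02294.
Sum = 1.269608; FGT(2.5) = 1.269608 / 9 = 0.141.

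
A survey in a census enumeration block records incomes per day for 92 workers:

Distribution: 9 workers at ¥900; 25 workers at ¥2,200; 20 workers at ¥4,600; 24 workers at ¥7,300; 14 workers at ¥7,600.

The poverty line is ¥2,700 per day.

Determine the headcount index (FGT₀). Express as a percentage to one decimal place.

34 of the 92 workers have income below ¥2,700.
H = 34/92 = 37.0%.

37.0%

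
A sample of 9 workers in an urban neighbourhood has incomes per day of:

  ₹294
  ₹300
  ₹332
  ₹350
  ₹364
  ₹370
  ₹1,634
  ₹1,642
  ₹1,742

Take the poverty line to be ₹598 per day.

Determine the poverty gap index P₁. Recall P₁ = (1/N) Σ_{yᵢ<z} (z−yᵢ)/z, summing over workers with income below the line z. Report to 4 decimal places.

0.2932

Incomes under z: ₹294, ₹300, ₹332, ₹350, ₹364, ₹370 (q = 6 of N = 9).
Gap ratios (z−y)/z: (598−294)/598 = 0.5084; (598−300)/598 = 0.4983; (598−332)/598 = 0.4448; (598−350)/598 = 0.4147; (598−364)/598 = 0.3913; (598−370)/598 = 0.3813.
Sum of shortfalls = 2.638796; P₁ averages over all N: 2.638796 / 9 = 0.2932.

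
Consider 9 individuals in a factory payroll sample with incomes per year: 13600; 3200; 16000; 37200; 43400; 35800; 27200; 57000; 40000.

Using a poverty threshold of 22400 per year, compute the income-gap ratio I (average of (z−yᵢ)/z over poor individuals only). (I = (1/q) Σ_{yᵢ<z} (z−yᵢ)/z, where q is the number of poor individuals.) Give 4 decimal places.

Below z: 3200, 13600, 16000 (q = 3 of N = 9).
Shortfall ratios (z−y)/z: 0.8571, 0.3929, 0.2857; sum = 1.535714.
I averages over the q = 3 poor units only: 1.535714 / 3 = 0.5119.

0.5119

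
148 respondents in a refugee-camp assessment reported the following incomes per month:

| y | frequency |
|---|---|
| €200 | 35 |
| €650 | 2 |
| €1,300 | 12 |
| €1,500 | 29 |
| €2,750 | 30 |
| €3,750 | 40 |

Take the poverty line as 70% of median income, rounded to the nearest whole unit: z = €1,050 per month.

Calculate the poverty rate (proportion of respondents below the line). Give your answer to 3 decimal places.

37 of the 148 respondents have income below €1,050.
H = 37/148 = 0.250.

0.250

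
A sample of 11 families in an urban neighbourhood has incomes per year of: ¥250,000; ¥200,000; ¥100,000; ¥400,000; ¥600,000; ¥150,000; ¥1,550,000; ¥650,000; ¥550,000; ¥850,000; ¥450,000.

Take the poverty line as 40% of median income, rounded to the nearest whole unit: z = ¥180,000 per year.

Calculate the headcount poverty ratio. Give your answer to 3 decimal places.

2 of the 11 families have income below ¥180,000.
H = 2/11 = 0.182.

0.182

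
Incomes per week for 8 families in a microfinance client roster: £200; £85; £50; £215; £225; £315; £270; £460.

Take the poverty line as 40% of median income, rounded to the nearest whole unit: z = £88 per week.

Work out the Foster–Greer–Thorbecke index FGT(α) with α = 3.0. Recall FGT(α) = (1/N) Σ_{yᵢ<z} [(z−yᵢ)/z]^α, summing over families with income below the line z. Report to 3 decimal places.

Incomes under z: £50, £85 (q = 2 of N = 8).
Normalized shortfalls: (88−50)/88 = 0.4318; (88−85)/88 = 0.0341.
Raised to α = 3.0: 0.08052; 0.00004.
Sum = 0.080559; FGT(3.0) = 0.080559 / 8 = 0.010.

0.010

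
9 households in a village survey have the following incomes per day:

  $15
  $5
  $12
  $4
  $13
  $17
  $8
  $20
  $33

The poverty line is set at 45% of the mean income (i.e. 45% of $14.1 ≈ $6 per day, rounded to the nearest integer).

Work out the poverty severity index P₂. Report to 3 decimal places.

Poor units: $4, $5 (q = 2 of N = 9).
Shortfall ratios: (6−4)/6 = 0.3333; (6−5)/6 = 0.1667.
Squared: 0.1111; 0.0278.
Sum = 0.138889; P₂ = 0.138889 / 9 = 0.015.

0.015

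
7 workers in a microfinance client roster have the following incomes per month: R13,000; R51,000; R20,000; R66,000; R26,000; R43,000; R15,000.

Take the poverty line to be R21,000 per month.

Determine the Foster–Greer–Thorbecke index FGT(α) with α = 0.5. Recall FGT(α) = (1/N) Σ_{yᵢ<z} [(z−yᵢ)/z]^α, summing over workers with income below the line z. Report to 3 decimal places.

Below the line: R13,000, R15,000, R20,000 (q = 3 of N = 7).
Relative gaps: (21000−13000)/21000 = 0.3810; (21000−15000)/21000 = 0.2857; (21000−20000)/21000 = 0.0476.
Raised to α = 0.5: 0.61721; 0.53452; 0.21822.
Sum = 1.369954; FGT(0.5) = 1.369954 / 7 = 0.196.

0.196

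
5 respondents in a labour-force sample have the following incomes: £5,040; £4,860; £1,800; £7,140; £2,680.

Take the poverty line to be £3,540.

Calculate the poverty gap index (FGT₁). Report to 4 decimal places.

Incomes under z: £1,800, £2,680 (q = 2 of N = 5).
Gap ratios (z−y)/z: (3540−1800)/3540 = 0.4915; (3540−2680)/3540 = 0.2429.
Sum of shortfalls = 0.734463; P₁ averages over all N: 0.734463 / 5 = 0.1469.

0.1469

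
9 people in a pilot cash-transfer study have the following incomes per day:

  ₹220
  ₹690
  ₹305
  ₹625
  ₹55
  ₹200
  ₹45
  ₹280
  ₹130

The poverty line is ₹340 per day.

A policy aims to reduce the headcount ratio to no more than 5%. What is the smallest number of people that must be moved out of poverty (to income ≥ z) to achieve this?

7

Currently q = 7 of N = 9 are below the line (H = 0.778).
A headcount ratio of at most 5% allows at most ⌊0.05 × 9⌋ = 0 poor people.
So at least 7 − 0 = 7 must be lifted.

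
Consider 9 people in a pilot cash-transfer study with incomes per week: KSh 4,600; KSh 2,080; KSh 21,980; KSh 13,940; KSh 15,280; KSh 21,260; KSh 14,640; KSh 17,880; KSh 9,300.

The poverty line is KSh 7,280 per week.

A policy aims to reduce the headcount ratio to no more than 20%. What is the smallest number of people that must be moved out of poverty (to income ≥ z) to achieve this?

2 of the 9 people are poor, so H = 2/9 = 0.222.
A headcount ratio of at most 20% allows at most ⌊0.20 × 9⌋ = 1 poor people.
So at least 2 − 1 = 1 must be lifted.

1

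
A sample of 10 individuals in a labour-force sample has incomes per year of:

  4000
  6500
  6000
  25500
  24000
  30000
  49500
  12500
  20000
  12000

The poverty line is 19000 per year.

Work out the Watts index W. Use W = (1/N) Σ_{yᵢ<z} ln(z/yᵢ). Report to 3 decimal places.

Below the line: 4000, 6000, 6500, 12000, 12500 (q = 5 of N = 10).
ln(z/y) terms: ln(19000/4000) = 1.5581; ln(19000/6000) = 1.1527; ln(19000/6500) = 1.0726; ln(19000/12000) = 0.4595; ln(19000/12500) = 0.4187.
W = 4.661704 / 10 = 0.466.

0.466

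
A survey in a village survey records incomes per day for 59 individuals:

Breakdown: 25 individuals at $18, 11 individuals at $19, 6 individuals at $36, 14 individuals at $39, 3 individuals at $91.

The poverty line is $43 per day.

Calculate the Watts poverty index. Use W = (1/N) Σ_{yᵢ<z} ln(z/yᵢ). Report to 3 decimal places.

0.563

Below z: 25×$18, 11×$19, 6×$36, 14×$39 (q = 56 of N = 59).
Log gaps: ln(43/18) = 0.8708 (×25); ln(43/19) = 0.8168 (×11); ln(43/36) = 0.1777 (×6); ln(43/39) = 0.0976 (×14).
W = 33.188107 / 59 = 0.563.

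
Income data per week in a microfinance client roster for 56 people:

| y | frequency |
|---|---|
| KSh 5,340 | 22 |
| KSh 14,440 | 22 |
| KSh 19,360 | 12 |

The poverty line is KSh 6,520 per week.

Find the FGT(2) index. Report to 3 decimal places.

Poor units: 22×KSh 5,340 (q = 22 of N = 56).
Gap ratios (z−y)/z: (6520−5340)/6520 = 0.1810 (×22).
Squared: 0.0328 (×22).
Sum = 0.720595; P₂ = 0.720595 / 56 = 0.013.

0.013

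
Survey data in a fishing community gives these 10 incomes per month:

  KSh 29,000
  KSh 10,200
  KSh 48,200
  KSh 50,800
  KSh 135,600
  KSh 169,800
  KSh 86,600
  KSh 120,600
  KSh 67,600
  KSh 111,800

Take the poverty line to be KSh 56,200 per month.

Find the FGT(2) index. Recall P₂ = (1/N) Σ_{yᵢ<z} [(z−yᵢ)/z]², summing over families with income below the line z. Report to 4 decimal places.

0.0934

Below the line: KSh 10,200, KSh 29,000, KSh 48,200, KSh 50,800 (q = 4 of N = 10).
Normalized shortfalls: (56200−10200)/56200 = 0.8185; (56200−29000)/56200 = 0.4840; (56200−48200)/56200 = 0.1423; (56200−50800)/56200 = 0.0961.
Squared: 0.6700; 0.2342; 0.0203; 0.0092.
Sum = 0.933689; P₂ = 0.933689 / 10 = 0.0934.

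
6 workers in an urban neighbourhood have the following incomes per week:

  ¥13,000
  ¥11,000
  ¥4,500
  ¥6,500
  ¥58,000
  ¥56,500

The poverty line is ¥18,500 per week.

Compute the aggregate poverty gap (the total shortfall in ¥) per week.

Incomes under z: ¥4,500, ¥6,500, ¥11,000, ¥13,000 (q = 4 of N = 6).
Individual gaps: 18500−4500 = 14000; 18500−6500 = 12000; 18500−11000 = 7500; 18500−13000 = 5500.
Aggregate gap = ¥39,000.

¥39,000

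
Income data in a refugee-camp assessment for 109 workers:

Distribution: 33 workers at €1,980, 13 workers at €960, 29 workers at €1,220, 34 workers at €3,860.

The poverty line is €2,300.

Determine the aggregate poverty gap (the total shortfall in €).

Poor units: 13×€960, 29×€1,220, 33×€1,980 (q = 75 of N = 109).
Individual gaps: 13×(2300−960) = 17420; 29×(2300−1220) = 31320; 33×(2300−1980) = 10560.
Aggregate gap = €59,300.

€59,300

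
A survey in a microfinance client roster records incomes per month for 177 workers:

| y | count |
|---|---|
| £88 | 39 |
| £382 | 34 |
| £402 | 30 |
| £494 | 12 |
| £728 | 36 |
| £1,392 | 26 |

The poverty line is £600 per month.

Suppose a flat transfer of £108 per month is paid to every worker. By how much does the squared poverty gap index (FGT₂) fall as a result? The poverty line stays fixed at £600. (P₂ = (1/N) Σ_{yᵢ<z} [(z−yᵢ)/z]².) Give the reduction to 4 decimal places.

0.0962

Before: below the line — 39×£88, 34×£382, 30×£402, 12×£494; squared poverty gap index (FGT₂) = 0.206378.
After the £108 transfer: below the line — 39×£196, 34×£490, 30×£510; squared poverty gap index (FGT₂) = 0.110167.
Reduction = 0.206378 − 0.110167 = 0.0962.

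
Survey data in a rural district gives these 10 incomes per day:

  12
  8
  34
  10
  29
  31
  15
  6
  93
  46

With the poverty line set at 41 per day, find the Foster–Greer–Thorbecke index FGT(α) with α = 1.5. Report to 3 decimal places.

Poor units: 6, 8, 10, 12, 15, 29, 31, 34 (q = 8 of N = 10).
Shortfall ratios: (41−6)/41 = 0.8537; (41−8)/41 = 0.8049; (41−10)/41 = 0.7561; (41−12)/41 = 0.7073; (41−15)/41 = 0.6341; (41−29)/41 = 0.2927; (41−31)/41 = 0.2439; (41−34)/41 = 0.1707.
Raised to α = 1.5: 0.78873; 0.72210; 0.65746; 0.59487; 0.50499; 0.15834; 0.12045; 0.07055.
Sum = 3.617482; FGT(1.5) = 3.617482 / 10 = 0.362.

0.362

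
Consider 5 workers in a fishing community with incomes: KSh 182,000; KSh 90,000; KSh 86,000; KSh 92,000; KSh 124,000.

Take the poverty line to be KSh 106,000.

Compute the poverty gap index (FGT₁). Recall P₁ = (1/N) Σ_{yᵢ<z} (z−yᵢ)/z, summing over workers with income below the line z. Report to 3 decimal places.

0.094

Below z: KSh 86,000, KSh 90,000, KSh 92,000 (q = 3 of N = 5).
Normalized shortfalls: (106000−86000)/106000 = 0.1887; (106000−90000)/106000 = 0.1509; (106000−92000)/106000 = 0.1321.
Sum of shortfalls = 0.471698; P₁ averages over all N: 0.471698 / 5 = 0.094.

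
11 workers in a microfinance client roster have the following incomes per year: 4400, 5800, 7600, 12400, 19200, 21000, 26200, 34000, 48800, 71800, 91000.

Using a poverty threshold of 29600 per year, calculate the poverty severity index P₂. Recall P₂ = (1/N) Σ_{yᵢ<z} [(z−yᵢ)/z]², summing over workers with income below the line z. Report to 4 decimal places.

Incomes under z: 4400, 5800, 7600, 12400, 19200, 21000, 26200 (q = 7 of N = 11).
Relative gaps: (29600−4400)/29600 = 0.8514; (29600−5800)/29600 = 0.8041; (29600−7600)/29600 = 0.7432; (29600−12400)/29600 = 0.5811; (29600−19200)/29600 = 0.3514; (29600−21000)/29600 = 0.2905; (29600−26200)/29600 = 0.1149.
Squared: 0.7248; 0.6465; 0.5524; 0.3377; 0.1234; 0.0844; 0.0132.
Sum = 2.482423; P₂ = 2.482423 / 11 = 0.2257.

0.2257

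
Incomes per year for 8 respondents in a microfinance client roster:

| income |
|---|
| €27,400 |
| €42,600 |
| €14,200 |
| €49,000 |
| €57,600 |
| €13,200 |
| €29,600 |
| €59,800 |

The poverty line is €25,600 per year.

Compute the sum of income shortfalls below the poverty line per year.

€23,800

Poor units: €13,200, €14,200 (q = 2 of N = 8).
Individual gaps: 25600−13200 = 12400; 25600−14200 = 11400.
Aggregate gap = €23,800.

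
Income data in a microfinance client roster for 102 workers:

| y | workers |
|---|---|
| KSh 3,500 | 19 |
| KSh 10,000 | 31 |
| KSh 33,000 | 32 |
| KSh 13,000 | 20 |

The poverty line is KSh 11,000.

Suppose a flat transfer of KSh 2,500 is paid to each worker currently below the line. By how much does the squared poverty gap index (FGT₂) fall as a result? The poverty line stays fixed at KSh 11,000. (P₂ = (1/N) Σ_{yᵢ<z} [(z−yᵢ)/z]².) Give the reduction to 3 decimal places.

Before: below the line — 19×KSh 3,500, 31×KSh 10,000; squared poverty gap index (FGT₂) = 0.08911.
After the KSh 2,500 transfer: below the line — 19×KSh 6,000; squared poverty gap index (FGT₂) = 0.03849.
Reduction = 0.08911 − 0.03849 = 0.051.

0.051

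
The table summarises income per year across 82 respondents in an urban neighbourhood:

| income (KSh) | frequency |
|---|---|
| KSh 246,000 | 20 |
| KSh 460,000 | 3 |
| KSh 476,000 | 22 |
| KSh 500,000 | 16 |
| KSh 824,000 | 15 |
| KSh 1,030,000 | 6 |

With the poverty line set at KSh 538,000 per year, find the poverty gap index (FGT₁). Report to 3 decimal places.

0.182

Incomes under z: 20×KSh 246,000, 3×KSh 460,000, 22×KSh 476,000, 16×KSh 500,000 (q = 61 of N = 82).
Relative gaps: (538000−246000)/538000 = 0.5428 (×20); (538000−460000)/538000 = 0.1450 (×3); (538000−476000)/538000 = 0.1152 (×22); (538000−500000)/538000 = 0.0706 (×16).
Σ = 14.955390. Dividing by the full population N = 82 gives P₁ = 0.182.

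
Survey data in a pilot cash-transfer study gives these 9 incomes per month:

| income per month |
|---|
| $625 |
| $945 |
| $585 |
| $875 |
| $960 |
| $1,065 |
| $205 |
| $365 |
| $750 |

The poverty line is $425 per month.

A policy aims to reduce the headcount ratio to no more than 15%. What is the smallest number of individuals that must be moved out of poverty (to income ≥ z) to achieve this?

Currently q = 2 of N = 9 are below the line (H = 0.222).
A headcount ratio of at most 15% allows at most ⌊0.15 × 9⌋ = 1 poor individuals.
So at least 2 − 1 = 1 must be lifted.

1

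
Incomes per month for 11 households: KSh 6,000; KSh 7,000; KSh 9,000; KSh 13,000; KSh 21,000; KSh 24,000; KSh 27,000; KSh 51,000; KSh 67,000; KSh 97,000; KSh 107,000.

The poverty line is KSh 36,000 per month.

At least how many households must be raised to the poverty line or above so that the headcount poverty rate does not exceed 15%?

6

7 of the 11 households are poor, so H = 7/11 = 0.636.
A headcount ratio of at most 15% allows at most ⌊0.15 × 11⌋ = 1 poor households.
So at least 7 − 1 = 6 must be lifted.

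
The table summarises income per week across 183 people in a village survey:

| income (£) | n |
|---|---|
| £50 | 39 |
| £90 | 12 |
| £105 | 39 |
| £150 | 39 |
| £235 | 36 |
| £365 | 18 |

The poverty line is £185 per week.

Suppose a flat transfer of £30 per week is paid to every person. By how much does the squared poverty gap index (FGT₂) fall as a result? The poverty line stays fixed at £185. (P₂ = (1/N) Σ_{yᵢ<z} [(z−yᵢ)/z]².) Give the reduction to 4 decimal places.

0.0858

Before: below the line — 39×£50, 12×£90, 39×£105, 39×£150; squared poverty gap index (FGT₂) = 0.178256.
After the £30 transfer: below the line — 39×£80, 12×£120, 39×£135, 39×£180; squared poverty gap index (FGT₂) = 0.092469.
Reduction = 0.178256 − 0.092469 = 0.0858.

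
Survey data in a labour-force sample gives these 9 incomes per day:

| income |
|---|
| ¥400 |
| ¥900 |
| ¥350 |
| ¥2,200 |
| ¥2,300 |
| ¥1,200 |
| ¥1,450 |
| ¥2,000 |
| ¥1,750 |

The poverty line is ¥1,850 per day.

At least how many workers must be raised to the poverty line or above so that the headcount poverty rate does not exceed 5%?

Currently q = 6 of N = 9 are below the line (H = 0.667).
A headcount ratio of at most 5% allows at most ⌊0.05 × 9⌋ = 0 poor workers.
So at least 6 − 0 = 6 must be lifted.

6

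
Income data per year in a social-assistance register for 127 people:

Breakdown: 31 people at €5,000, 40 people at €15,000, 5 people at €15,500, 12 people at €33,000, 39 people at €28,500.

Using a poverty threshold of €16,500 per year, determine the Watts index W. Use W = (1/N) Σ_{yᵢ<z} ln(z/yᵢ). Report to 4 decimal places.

0.3239

Poor units: 31×€5,000, 40×€15,000, 5×€15,500 (q = 76 of N = 127).
Log gaps: ln(16500/5000) = 1.1939 (×31); ln(16500/15000) = 0.0953 (×40); ln(16500/15500) = 0.0625 (×5).
W = 41.136605 / 127 = 0.3239.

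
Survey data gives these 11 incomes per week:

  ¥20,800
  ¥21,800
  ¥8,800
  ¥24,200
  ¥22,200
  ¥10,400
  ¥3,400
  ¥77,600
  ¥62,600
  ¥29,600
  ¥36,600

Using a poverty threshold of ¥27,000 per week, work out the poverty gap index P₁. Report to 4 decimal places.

0.2606

Incomes under z: ¥3,400, ¥8,800, ¥10,400, ¥20,800, ¥21,800, ¥22,200, ¥24,200 (q = 7 of N = 11).
Relative gaps: (27000−3400)/27000 = 0.8741; (27000−8800)/27000 = 0.6741; (27000−10400)/27000 = 0.6148; (27000−20800)/27000 = 0.2296; (27000−21800)/27000 = 0.1926; (27000−22200)/27000 = 0.1778; (27000−24200)/27000 = 0.1037.
Σ = 2.866667. Dividing by the full population N = 11 gives P₁ = 0.2606.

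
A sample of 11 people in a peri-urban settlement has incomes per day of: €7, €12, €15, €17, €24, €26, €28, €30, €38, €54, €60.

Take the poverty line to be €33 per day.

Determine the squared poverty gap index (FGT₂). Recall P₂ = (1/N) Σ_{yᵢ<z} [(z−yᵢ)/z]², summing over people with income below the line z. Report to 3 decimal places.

0.155

Incomes under z: €7, €12, €15, €17, €24, €26, €28, €30 (q = 8 of N = 11).
Shortfall ratios: (33−7)/33 = 0.7879; (33−12)/33 = 0.6364; (33−15)/33 = 0.5455; (33−17)/33 = 0.4848; (33−24)/33 = 0.2727; (33−26)/33 = 0.2121; (33−28)/33 = 0.1515; (33−30)/33 = 0.0909.
Squared: 0.6208; 0.4050; 0.2975; 0.2351; 0.0744; 0.0450; 0.0230; 0.0083.
Sum = 1.708907; P₂ = 1.708907 / 11 = 0.155.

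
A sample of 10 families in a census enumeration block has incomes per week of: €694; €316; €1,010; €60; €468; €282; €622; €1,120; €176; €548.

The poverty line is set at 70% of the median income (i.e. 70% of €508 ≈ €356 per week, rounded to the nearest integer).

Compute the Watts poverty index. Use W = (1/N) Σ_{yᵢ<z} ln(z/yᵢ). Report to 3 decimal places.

0.284

Poor units: €60, €176, €282, €316 (q = 4 of N = 10).
Log gaps: ln(356/60) = 1.7806; ln(356/176) = 0.7044; ln(356/282) = 0.2330; ln(356/316) = 0.1192.
W = 2.837245 / 10 = 0.284.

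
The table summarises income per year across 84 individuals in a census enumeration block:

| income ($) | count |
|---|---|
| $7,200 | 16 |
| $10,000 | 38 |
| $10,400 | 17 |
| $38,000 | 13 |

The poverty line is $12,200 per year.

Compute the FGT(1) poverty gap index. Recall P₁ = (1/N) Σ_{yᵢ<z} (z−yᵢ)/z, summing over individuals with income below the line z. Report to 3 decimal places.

Below z: 16×$7,200, 38×$10,000, 17×$10,400 (q = 71 of N = 84).
Normalized shortfalls: (12200−7200)/12200 = 0.4098 (×16); (12200−10000)/12200 = 0.1803 (×38); (12200−10400)/12200 = 0.1475 (×17).
Σ = 15.918033. Dividing by the full population N = 84 gives P₁ = 0.190.

0.190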